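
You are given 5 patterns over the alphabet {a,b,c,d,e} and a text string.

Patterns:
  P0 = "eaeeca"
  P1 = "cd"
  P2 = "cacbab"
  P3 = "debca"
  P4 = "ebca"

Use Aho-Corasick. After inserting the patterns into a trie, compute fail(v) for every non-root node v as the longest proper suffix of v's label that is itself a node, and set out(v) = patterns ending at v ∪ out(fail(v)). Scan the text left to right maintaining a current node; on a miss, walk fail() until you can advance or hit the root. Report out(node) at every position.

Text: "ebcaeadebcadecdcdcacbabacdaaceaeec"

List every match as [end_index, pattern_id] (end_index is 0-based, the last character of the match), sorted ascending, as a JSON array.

Construct AC machine:
Trie (insert patterns):
  n0 'ε': c→7 d→14 e→1
  n1 'e': a→2 b→19
  n2 'ea': e→3
  n3 'eae': e→4
  n4 'eaee': c→5
  n5 'eaeec': a→6
  n6 'eaeeca': ·  [P0 ends]
  n7 'c': a→9 d→8
  n8 'cd': ·  [P1 ends]
  n9 'ca': c→10
  n10 'cac': b→11
  n11 'cacb': a→12
  n12 'cacba': b→13
  n13 'cacbab': ·  [P2 ends]
  n14 'd': e→15
  n15 'de': b→16
  n16 'deb': c→17
  n17 'debc': a→18
  n18 'debca': ·  [P3 ends]
  n19 'eb': c→20
  n20 'ebc': a→21
  n21 'ebca': ·  [P4 ends]

BFS fail/out derivation:
  n1('e'): parent n0 fail=0; on 'e' 0 → fail=0;  out ∅∪∅=∅
  n7('c'): parent n0 fail=0; on 'c' 0 → fail=0;  out ∅∪∅=∅
  n14('d'): parent n0 fail=0; on 'd' 0 → fail=0;  out ∅∪∅=∅
  n2('ea'): parent n1 fail=0; on 'a' 0 → fail=0;  out ∅∪∅=∅
  n8('cd'): parent n7 fail=0; on 'd' 0 → fail=14;  out {1}∪∅={1}
  n9('ca'): parent n7 fail=0; on 'a' 0 → fail=0;  out ∅∪∅=∅
  n15('de'): parent n14 fail=0; on 'e' 0 → fail=1;  out ∅∪∅=∅
  n19('eb'): parent n1 fail=0; on 'b' 0 → fail=0;  out ∅∪∅=∅
  n3('eae'): parent n2 fail=0; on 'e' 0 → fail=1;  out ∅∪∅=∅
  n10('cac'): parent n9 fail=0; on 'c' 0 → fail=7;  out ∅∪∅=∅
  n16('deb'): parent n15 fail=1; on 'b' 1 → fail=19;  out ∅∪∅=∅
  n20('ebc'): parent n19 fail=0; on 'c' 0 → fail=7;  out ∅∪∅=∅
  n4('eaee'): parent n3 fail=1; on 'e' 1→0 → fail=1;  out ∅∪∅=∅
  n11('cacb'): parent n10 fail=7; on 'b' 7→0 → fail=0;  out ∅∪∅=∅
  n17('debc'): parent n16 fail=19; on 'c' 19 → fail=20;  out ∅∪∅=∅
  n21('ebca'): parent n20 fail=7; on 'a' 7 → fail=9;  out {4}∪∅={4}
  n5('eaeec'): parent n4 fail=1; on 'c' 1→0 → fail=7;  out ∅∪∅=∅
  n12('cacba'): parent n11 fail=0; on 'a' 0 → fail=0;  out ∅∪∅=∅
  n18('debca'): parent n17 fail=20; on 'a' 20 → fail=21;  out {3}∪{4}={3,4}
  n6('eaeeca'): parent n5 fail=7; on 'a' 7 → fail=9;  out {0}∪∅={0}
  n13('cacbab'): parent n12 fail=0; on 'b' 0 → fail=0;  out {2}∪∅={2}

Text stream:
i=0 'e': node 0→1
i=1 'b': node 1→19
i=2 'c': node 19→20
i=3 'a': node 20→21  → match P4@[0:3]
i=4 'e': node 21→1 ·f
i=5 'a': node 1→2
i=6 'd': node 2→14 ·f
i=7 'e': node 14→15
i=8 'b': node 15→16
i=9 'c': node 16→17
i=10 'a': node 17→18  → match P3@[6:10],P4@[7:10]
i=11 'd': node 18→14 ·f
i=12 'e': node 14→15
i=13 'c': node 15→7 ·f
i=14 'd': node 7→8  → match P1@[13:14]
i=15 'c': node 8→7 ·f
i=16 'd': node 7→8  → match P1@[15:16]
i=17 'c': node 8→7 ·f
i=18 'a': node 7→9
i=19 'c': node 9→10
i=20 'b': node 10→11
i=21 'a': node 11→12
i=22 'b': node 12→13  → match P2@[17:22]
i=23 'a': node 13→0 ·f
i=24 'c': node 0→7
i=25 'd': node 7→8  → match P1@[24:25]
i=26 'a': node 8→0 ·f
i=27 'a': node 0→0
i=28 'c': node 0→7
i=29 'e': node 7→1 ·f
i=30 'a': node 1→2
i=31 'e': node 2→3
i=32 'e': node 3→4
i=33 'c': node 4→5

Result: [[3,4],[10,3],[10,4],[14,1],[16,1],[22,2],[25,1]]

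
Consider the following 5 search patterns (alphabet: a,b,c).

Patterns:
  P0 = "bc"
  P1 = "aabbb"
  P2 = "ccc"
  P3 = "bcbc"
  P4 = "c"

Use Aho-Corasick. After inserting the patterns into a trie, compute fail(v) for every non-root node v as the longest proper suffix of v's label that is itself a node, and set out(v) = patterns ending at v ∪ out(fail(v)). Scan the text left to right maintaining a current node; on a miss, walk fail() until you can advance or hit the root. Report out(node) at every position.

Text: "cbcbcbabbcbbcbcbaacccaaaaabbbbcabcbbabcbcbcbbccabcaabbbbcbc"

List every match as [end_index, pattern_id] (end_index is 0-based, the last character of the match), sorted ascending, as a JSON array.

Build automaton:
Trie (insert patterns):
  n0 'ε': a→3 b→1 c→8
  n1 'b': c→2
  n2 'bc': b→11  [P0 ends]
  n3 'a': a→4
  n4 'aa': b→5
  n5 'aab': b→6
  n6 'aabb': b→7
  n7 'aabbb': ·  [P1 ends]
  n8 'c': c→9  [P4 ends]
  n9 'cc': c→10
  n10 'ccc': ·  [P2 ends]
  n11 'bcb': c→12
  n12 'bcbc': ·  [P3 ends]

Failure links (BFS by depth):
  n1('b'): parent n0 fail=0; on 'b' 0 → fail=0;  out ∅∪∅=∅
  n3('a'): parent n0 fail=0; on 'a' 0 → fail=0;  out ∅∪∅=∅
  n8('c'): parent n0 fail=0; on 'c' 0 → fail=0;  out {4}∪∅={4}
  n2('bc'): parent n1 fail=0; on 'c' 0 → fail=8;  out {0}∪{4}={0,4}
  n4('aa'): parent n3 fail=0; on 'a' 0 → fail=3;  out ∅∪∅=∅
  n9('cc'): parent n8 fail=0; on 'c' 0 → fail=8;  out ∅∪{4}={4}
  n5('aab'): parent n4 fail=3; on 'b' 3→0 → fail=1;  out ∅∪∅=∅
  n10('ccc'): parent n9 fail=8; on 'c' 8 → fail=9;  out {2}∪{4}={2,4}
  n11('bcb'): parent n2 fail=8; on 'b' 8→0 → fail=1;  out ∅∪∅=∅
  n6('aabb'): parent n5 fail=1; on 'b' 1→0 → fail=1;  out ∅∪∅=∅
  n12('bcbc'): parent n11 fail=1; on 'c' 1 → fail=2;  out {3}∪{0,4}={0,3,4}
  n7('aabbb'): parent n6 fail=1; on 'b' 1→0 → fail=1;  out {1}∪∅={1}

Run:
[0] read 'c'  n0⇒n8  emit P4@[0:0]
[1] read 'b'  n8⇒n1 ·f
[2] read 'c'  n1⇒n2  emit P0@[1:2],P4@[2:2]
[3] read 'b'  n2⇒n11
[4] read 'c'  n11⇒n12  emit P0@[3:4],P3@[1:4],P4@[4:4]
[5] read 'b'  n12⇒n11 ·f
[6] read 'a'  n11⇒n3 ·f
[7] read 'b'  n3⇒n1 ·f
[8] read 'b'  n1⇒n1 ·f
[9] read 'c'  n1⇒n2  emit P0@[8:9],P4@[9:9]
[10] read 'b'  n2⇒n11
[11] read 'b'  n11⇒n1 ·f
[12] read 'c'  n1⇒n2  emit P0@[11:12],P4@[12:12]
[13] read 'b'  n2⇒n11
[14] read 'c'  n11⇒n12  emit P0@[13:14],P3@[11:14],P4@[14:14]
[15] read 'b'  n12⇒n11 ·f
[16] read 'a'  n11⇒n3 ·f
[17] read 'a'  n3⇒n4
[18] read 'c'  n4⇒n8 ·f  emit P4@[18:18]
[19] read 'c'  n8⇒n9  emit P4@[19:19]
[20] read 'c'  n9⇒n10  emit P2@[18:20],P4@[20:20]
[21] read 'a'  n10⇒n3 ·f
[22] read 'a'  n3⇒n4
[23] read 'a'  n4⇒n4 ·f
[24] read 'a'  n4⇒n4 ·f
[25] read 'a'  n4⇒n4 ·f
[26] read 'b'  n4⇒n5
[27] read 'b'  n5⇒n6
[28] read 'b'  n6⇒n7  emit P1@[24:28]
[29] read 'b'  n7⇒n1 ·f
[30] read 'c'  n1⇒n2  emit P0@[29:30],P4@[30:30]
[31] read 'a'  n2⇒n3 ·f
[32] read 'b'  n3⇒n1 ·f
[33] read 'c'  n1⇒n2  emit P0@[32:33],P4@[33:33]
[34] read 'b'  n2⇒n11
[35] read 'b'  n11⇒n1 ·f
[36] read 'a'  n1⇒n3 ·f
[37] read 'b'  n3⇒n1 ·f
[38] read 'c'  n1⇒n2  emit P0@[37:38],P4@[38:38]
[39] read 'b'  n2⇒n11
[40] read 'c'  n11⇒n12  emit P0@[39:40],P3@[37:40],P4@[40:40]
[41] read 'b'  n12⇒n11 ·f
[42] read 'c'  n11⇒n12  emit P0@[41:42],P3@[39:42],P4@[42:42]
[43] read 'b'  n12⇒n11 ·f
[44] read 'b'  n11⇒n1 ·f
[45] read 'c'  n1⇒n2  emit P0@[44:45],P4@[45:45]
[46] read 'c'  n2⇒n9 ·f  emit P4@[46:46]
[47] read 'a'  n9⇒n3 ·f
[48] read 'b'  n3⇒n1 ·f
[49] read 'c'  n1⇒n2  emit P0@[48:49],P4@[49:49]
[50] read 'a'  n2⇒n3 ·f
[51] read 'a'  n3⇒n4
[52] read 'b'  n4⇒n5
[53] read 'b'  n5⇒n6
[54] read 'b'  n6⇒n7  emit P1@[50:54]
[55] read 'b'  n7⇒n1 ·f
[56] read 'c'  n1⇒n2  emit P0@[55:56],P4@[56:56]
[57] read 'b'  n2⇒n11
[58] read 'c'  n11⇒n12  emit P0@[57:58],P3@[55:58],P4@[58:58]

Result: [[0,4],[2,0],[2,4],[4,0],[4,3],[4,4],[9,0],[9,4],[12,0],[12,4],[14,0],[14,3],[14,4],[18,4],[19,4],[20,2],[20,4],[28,1],[30,0],[30,4],[33,0],[33,4],[38,0],[38,4],[40,0],[40,3],[40,4],[42,0],[42,3],[42,4],[45,0],[45,4],[46,4],[49,0],[49,4],[54,1],[56,0],[56,4],[58,0],[58,3],[58,4]]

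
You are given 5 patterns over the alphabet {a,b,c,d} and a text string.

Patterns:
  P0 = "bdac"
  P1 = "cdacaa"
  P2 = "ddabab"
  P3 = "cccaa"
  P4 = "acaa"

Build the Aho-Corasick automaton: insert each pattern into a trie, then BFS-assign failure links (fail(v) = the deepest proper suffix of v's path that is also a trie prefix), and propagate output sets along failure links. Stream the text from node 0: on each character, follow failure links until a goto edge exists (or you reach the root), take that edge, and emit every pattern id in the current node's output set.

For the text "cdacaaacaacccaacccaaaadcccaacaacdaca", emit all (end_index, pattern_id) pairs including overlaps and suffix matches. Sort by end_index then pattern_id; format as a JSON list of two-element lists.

Build automaton:
Trie nodes:
  0='ε' goto a→21 b→1 c→5 d→11
  1='b' goto d→2
  2='bd' goto a→3
  3='bda' goto c→4
  4='bdac' goto ·  [P0 ends]
  5='c' goto c→17 d→6
  6='cd' goto a→7
  7='cda' goto c→8
  8='cdac' goto a→9
  9='cdaca' goto a→10
  10='cdacaa' goto ·  [P1 ends]
  11='d' goto d→12
  12='dd' goto a→13
  13='dda' goto b→14
  14='ddab' goto a→15
  15='ddaba' goto b→16
  16='ddabab' goto ·  [P2 ends]
  17='cc' goto c→18
  18='ccc' goto a→19
  19='ccca' goto a→20
  20='cccaa' goto ·  [P3 ends]
  21='a' goto c→22
  22='ac' goto a→23
  23='aca' goto a→24
  24='acaa' goto ·  [P4 ends]

BFS fail/out derivation:
  n1('b'): parent n0 fail=0; on 'b' 0 → fail=0;  out ∅∪∅=∅
  n5('c'): parent n0 fail=0; on 'c' 0 → fail=0;  out ∅∪∅=∅
  n11('d'): parent n0 fail=0; on 'd' 0 → fail=0;  out ∅∪∅=∅
  n21('a'): parent n0 fail=0; on 'a' 0 → fail=0;  out ∅∪∅=∅
  n2('bd'): parent n1 fail=0; on 'd' 0 → fail=11;  out ∅∪∅=∅
  n6('cd'): parent n5 fail=0; on 'd' 0 → fail=11;  out ∅∪∅=∅
  n12('dd'): parent n11 fail=0; on 'd' 0 → fail=11;  out ∅∪∅=∅
  n17('cc'): parent n5 fail=0; on 'c' 0 → fail=5;  out ∅∪∅=∅
  n22('ac'): parent n21 fail=0; on 'c' 0 → fail=5;  out ∅∪∅=∅
  n3('bda'): parent n2 fail=11; on 'a' 11→0 → fail=21;  out ∅∪∅=∅
  n7('cda'): parent n6 fail=11; on 'a' 11→0 → fail=21;  out ∅∪∅=∅
  n13('dda'): parent n12 fail=11; on 'a' 11→0 → fail=21;  out ∅∪∅=∅
  n18('ccc'): parent n17 fail=5; on 'c' 5 → fail=17;  out ∅∪∅=∅
  n23('aca'): parent n22 fail=5; on 'a' 5→0 → fail=21;  out ∅∪∅=∅
  n4('bdac'): parent n3 fail=21; on 'c' 21 → fail=22;  out {0}∪∅={0}
  n8('cdac'): parent n7 fail=21; on 'c' 21 → fail=22;  out ∅∪∅=∅
  n14('ddab'): parent n13 fail=21; on 'b' 21→0 → fail=1;  out ∅∪∅=∅
  n19('ccca'): parent n18 fail=17; on 'a' 17→5→0 → fail=21;  out ∅∪∅=∅
  n24('acaa'): parent n23 fail=21; on 'a' 21→0 → fail=21;  out {4}∪∅={4}
  n9('cdaca'): parent n8 fail=22; on 'a' 22 → fail=23;  out ∅∪∅=∅
  n15('ddaba'): parent n14 fail=1; on 'a' 1→0 → fail=21;  out ∅∪∅=∅
  n20('cccaa'): parent n19 fail=21; on 'a' 21→0 → fail=21;  out {3}∪∅={3}
  n10('cdacaa'): parent n9 fail=23; on 'a' 23 → fail=24;  out {1}∪{4}={1,4}
  n16('ddabab'): parent n15 fail=21; on 'b' 21→0 → fail=1;  out {2}∪∅={2}

Run:
i=0 'c': node 0→5
i=1 'd': node 5→6
i=2 'a': node 6→7
i=3 'c': node 7→8
i=4 'a': node 8→9
i=5 'a': node 9→10  → match P1@[0:5],P4@[2:5]
i=6 'a': node 10→21 (fail-walked)
i=7 'c': node 21→22
i=8 'a': node 22→23
i=9 'a': node 23→24  → match P4@[6:9]
i=10 'c': node 24→22 (fail-walked)
i=11 'c': node 22→17 (fail-walked)
i=12 'c': node 17→18
i=13 'a': node 18→19
i=14 'a': node 19→20  → match P3@[10:14]
i=15 'c': node 20→22 (fail-walked)
i=16 'c': node 22→17 (fail-walked)
i=17 'c': node 17→18
i=18 'a': node 18→19
i=19 'a': node 19→20  → match P3@[15:19]
i=20 'a': node 20→21 (fail-walked)
i=21 'a': node 21→21 (fail-walked)
i=22 'd': node 21→11 (fail-walked)
i=23 'c': node 11→5 (fail-walked)
i=24 'c': node 5→17
i=25 'c': node 17→18
i=26 'a': node 18→19
i=27 'a': node 19→20  → match P3@[23:27]
i=28 'c': node 20→22 (fail-walked)
i=29 'a': node 22→23
i=30 'a': node 23→24  → match P4@[27:30]
i=31 'c': node 24→22 (fail-walked)
i=32 'd': node 22→6 (fail-walked)
i=33 'a': node 6→7
i=34 'c': node 7→8
i=35 'a': node 8→9

Result: [[5,1],[5,4],[9,4],[14,3],[19,3],[27,3],[30,4]]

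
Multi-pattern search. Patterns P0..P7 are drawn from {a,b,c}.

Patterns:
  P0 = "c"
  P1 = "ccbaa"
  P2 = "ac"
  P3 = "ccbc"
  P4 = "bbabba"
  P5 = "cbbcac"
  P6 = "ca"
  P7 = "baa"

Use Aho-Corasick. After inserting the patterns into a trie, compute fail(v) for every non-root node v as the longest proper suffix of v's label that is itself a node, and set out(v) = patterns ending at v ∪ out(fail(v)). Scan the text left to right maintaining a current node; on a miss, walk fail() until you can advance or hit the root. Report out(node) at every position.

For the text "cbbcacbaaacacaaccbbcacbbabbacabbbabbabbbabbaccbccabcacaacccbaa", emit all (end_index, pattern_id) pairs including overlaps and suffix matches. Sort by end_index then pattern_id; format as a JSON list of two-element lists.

Build:
Trie nodes:
  0='ε' goto a→6 b→9 c→1
  1='c' goto a→20 b→15 c→2  [P0 ends]
  2='cc' goto b→3
  3='ccb' goto a→4 c→8
  4='ccba' goto a→5
  5='ccbaa' goto ·  [P1 ends]
  6='a' goto c→7
  7='ac' goto ·  [P2 ends]
  8='ccbc' goto ·  [P3 ends]
  9='b' goto a→21 b→10
  10='bb' goto a→11
  11='bba' goto b→12
  12='bbab' goto b→13
  13='bbabb' goto a→14
  14='bbabba' goto ·  [P4 ends]
  15='cb' goto b→16
  16='cbb' goto c→17
  17='cbbc' goto a→18
  18='cbbca' goto c→19
  19='cbbcac' goto ·  [P5 ends]
  20='ca' goto ·  [P6 ends]
  21='ba' goto a→22
  22='baa' goto ·  [P7 ends]

BFS fail/out derivation:
  n1('c'): parent n0 fail=0; on 'c' 0 → fail=0;  out {0}∪∅={0}
  n6('a'): parent n0 fail=0; on 'a' 0 → fail=0;  out ∅∪∅=∅
  n9('b'): parent n0 fail=0; on 'b' 0 → fail=0;  out ∅∪∅=∅
  n2('cc'): parent n1 fail=0; on 'c' 0 → fail=1;  out ∅∪{0}={0}
  n7('ac'): parent n6 fail=0; on 'c' 0 → fail=1;  out {2}∪{0}={0,2}
  n10('bb'): parent n9 fail=0; on 'b' 0 → fail=9;  out ∅∪∅=∅
  n15('cb'): parent n1 fail=0; on 'b' 0 → fail=9;  out ∅∪∅=∅
  n20('ca'): parent n1 fail=0; on 'a' 0 → fail=6;  out {6}∪∅={6}
  n21('ba'): parent n9 fail=0; on 'a' 0 → fail=6;  out ∅∪∅=∅
  n3('ccb'): parent n2 fail=1; on 'b' 1 → fail=15;  out ∅∪∅=∅
  n11('bba'): parent n10 fail=9; on 'a' 9 → fail=21;  out ∅∪∅=∅
  n16('cbb'): parent n15 fail=9; on 'b' 9 → fail=10;  out ∅∪∅=∅
  n22('baa'): parent n21 fail=6; on 'a' 6→0 → fail=6;  out {7}∪∅={7}
  n4('ccba'): parent n3 fail=15; on 'a' 15→9 → fail=21;  out ∅∪∅=∅
  n8('ccbc'): parent n3 fail=15; on 'c' 15→9→0 → fail=1;  out {3}∪{0}={0,3}
  n12('bbab'): parent n11 fail=21; on 'b' 21→6→0 → fail=9;  out ∅∪∅=∅
  n17('cbbc'): parent n16 fail=10; on 'c' 10→9→0 → fail=1;  out ∅∪{0}={0}
  n5('ccbaa'): parent n4 fail=21; on 'a' 21 → fail=22;  out {1}∪{7}={1,7}
  n13('bbabb'): parent n12 fail=9; on 'b' 9 → fail=10;  out ∅∪∅=∅
  n18('cbbca'): parent n17 fail=1; on 'a' 1 → fail=20;  out ∅∪{6}={6}
  n14('bbabba'): parent n13 fail=10; on 'a' 10 → fail=11;  out {4}∪∅={4}
  n19('cbbcac'): parent n18 fail=20; on 'c' 20→6 → fail=7;  out {5}∪{0,2}={0,2,5}

Scan:
i=0 'c': node 0→1  ** P0@[0:0]
i=1 'b': node 1→15
i=2 'b': node 15→16
i=3 'c': node 16→17  ** P0@[3:3]
i=4 'a': node 17→18  ** P6@[3:4]
i=5 'c': node 18→19  ** P0@[5:5],P2@[4:5],P5@[0:5]
i=6 'b': node 19→15 (via fail)
i=7 'a': node 15→21 (via fail)
i=8 'a': node 21→22  ** P7@[6:8]
i=9 'a': node 22→6 (via fail)
i=10 'c': node 6→7  ** P0@[10:10],P2@[9:10]
i=11 'a': node 7→20 (via fail)  ** P6@[10:11]
i=12 'c': node 20→7 (via fail)  ** P0@[12:12],P2@[11:12]
i=13 'a': node 7→20 (via fail)  ** P6@[12:13]
i=14 'a': node 20→6 (via fail)
i=15 'c': node 6→7  ** P0@[15:15],P2@[14:15]
i=16 'c': node 7→2 (via fail)  ** P0@[16:16]
i=17 'b': node 2→3
i=18 'b': node 3→16 (via fail)
i=19 'c': node 16→17  ** P0@[19:19]
i=20 'a': node 17→18  ** P6@[19:20]
i=21 'c': node 18→19  ** P0@[21:21],P2@[20:21],P5@[16:21]
i=22 'b': node 19→15 (via fail)
i=23 'b': node 15→16
i=24 'a': node 16→11 (via fail)
i=25 'b': node 11→12
i=26 'b': node 12→13
i=27 'a': node 13→14  ** P4@[22:27]
i=28 'c': node 14→7 (via fail)  ** P0@[28:28],P2@[27:28]
i=29 'a': node 7→20 (via fail)  ** P6@[28:29]
i=30 'b': node 20→9 (via fail)
i=31 'b': node 9→10
i=32 'b': node 10→10 (via fail)
i=33 'a': node 10→11
i=34 'b': node 11→12
i=35 'b': node 12→13
i=36 'a': node 13→14  ** P4@[31:36]
i=37 'b': node 14→12 (via fail)
i=38 'b': node 12→13
i=39 'b': node 13→10 (via fail)
i=40 'a': node 10→11
i=41 'b': node 11→12
i=42 'b': node 12→13
i=43 'a': node 13→14  ** P4@[38:43]
i=44 'c': node 14→7 (via fail)  ** P0@[44:44],P2@[43:44]
i=45 'c': node 7→2 (via fail)  ** P0@[45:45]
i=46 'b': node 2→3
i=47 'c': node 3→8  ** P0@[47:47],P3@[44:47]
i=48 'c': node 8→2 (via fail)  ** P0@[48:48]
i=49 'a': node 2→20 (via fail)  ** P6@[48:49]
i=50 'b': node 20→9 (via fail)
i=51 'c': node 9→1 (via fail)  ** P0@[51:51]
i=52 'a': node 1→20  ** P6@[51:52]
i=53 'c': node 20→7 (via fail)  ** P0@[53:53],P2@[52:53]
i=54 'a': node 7→20 (via fail)  ** P6@[53:54]
i=55 'a': node 20→6 (via fail)
i=56 'c': node 6→7  ** P0@[56:56],P2@[55:56]
i=57 'c': node 7→2 (via fail)  ** P0@[57:57]
i=58 'c': node 2→2 (via fail)  ** P0@[58:58]
i=59 'b': node 2→3
i=60 'a': node 3→4
i=61 'a': node 4→5  ** P1@[57:61],P7@[59:61]

Result: [[0,0],[3,0],[4,6],[5,0],[5,2],[5,5],[8,7],[10,0],[10,2],[11,6],[12,0],[12,2],[13,6],[15,0],[15,2],[16,0],[19,0],[20,6],[21,0],[21,2],[21,5],[27,4],[28,0],[28,2],[29,6],[36,4],[43,4],[44,0],[44,2],[45,0],[47,0],[47,3],[48,0],[49,6],[51,0],[52,6],[53,0],[53,2],[54,6],[56,0],[56,2],[57,0],[58,0],[61,1],[61,7]]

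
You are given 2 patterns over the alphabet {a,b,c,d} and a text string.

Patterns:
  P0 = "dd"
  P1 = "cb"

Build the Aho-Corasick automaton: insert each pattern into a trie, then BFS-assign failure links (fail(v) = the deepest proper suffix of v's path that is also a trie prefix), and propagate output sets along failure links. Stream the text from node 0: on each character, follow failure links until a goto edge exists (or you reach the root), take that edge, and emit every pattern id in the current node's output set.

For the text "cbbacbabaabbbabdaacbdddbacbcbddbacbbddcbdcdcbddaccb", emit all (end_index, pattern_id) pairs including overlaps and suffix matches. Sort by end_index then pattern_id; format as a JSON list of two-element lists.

Construct AC machine:
Trie nodes:
  0='ε' goto c→3 d→1
  1='d' goto d→2
  2='dd' goto ·  ←P0
  3='c' goto b→4
  4='cb' goto ·  ←P1

Failure links (BFS by depth):
  n1('d'): parent n0 fail=0; on 'd' 0 → fail=0;  out ∅∪∅=∅
  n3('c'): parent n0 fail=0; on 'c' 0 → fail=0;  out ∅∪∅=∅
  n2('dd'): parent n1 fail=0; on 'd' 0 → fail=1;  out {0}∪∅={0}
  n4('cb'): parent n3 fail=0; on 'b' 0 → fail=0;  out {1}∪∅={1}

Scan:
i=0 'c': node 0→3
i=1 'b': node 3→4  emit P1@[0:1]
i=2 'b': node 4→0 (via fail)
i=3 'a': node 0→0
i=4 'c': node 0→3
i=5 'b': node 3→4  emit P1@[4:5]
i=6 'a': node 4→0 (via fail)
i=7 'b': node 0→0
i=8 'a': node 0→0
i=9 'a': node 0→0
i=10 'b': node 0→0
i=11 'b': node 0→0
i=12 'b': node 0→0
i=13 'a': node 0→0
i=14 'b': node 0→0
i=15 'd': node 0→1
i=16 'a': node 1→0 (via fail)
i=17 'a': node 0→0
i=18 'c': node 0→3
i=19 'b': node 3→4  emit P1@[18:19]
i=20 'd': node 4→1 (via fail)
i=21 'd': node 1→2  emit P0@[20:21]
i=22 'd': node 2→2 (via fail)  emit P0@[21:22]
i=23 'b': node 2→0 (via fail)
i=24 'a': node 0→0
i=25 'c': node 0→3
i=26 'b': node 3→4  emit P1@[25:26]
i=27 'c': node 4→3 (via fail)
i=28 'b': node 3→4  emit P1@[27:28]
i=29 'd': node 4→1 (via fail)
i=30 'd': node 1→2  emit P0@[29:30]
i=31 'b': node 2→0 (via fail)
i=32 'a': node 0→0
i=33 'c': node 0→3
i=34 'b': node 3→4  emit P1@[33:34]
i=35 'b': node 4→0 (via fail)
i=36 'd': node 0→1
i=37 'd': node 1→2  emit P0@[36:37]
i=38 'c': node 2→3 (via fail)
i=39 'b': node 3→4  emit P1@[38:39]
i=40 'd': node 4→1 (via fail)
i=41 'c': node 1→3 (via fail)
i=42 'd': node 3→1 (via fail)
i=43 'c': node 1→3 (via fail)
i=44 'b': node 3→4  emit P1@[43:44]
i=45 'd': node 4→1 (via fail)
i=46 'd': node 1→2  emit P0@[45:46]
i=47 'a': node 2→0 (via fail)
i=48 'c': node 0→3
i=49 'c': node 3→3 (via fail)
i=50 'b': node 3→4  emit P1@[49:50]

Matches: [[1,1],[5,1],[19,1],[21,0],[22,0],[26,1],[28,1],[30,0],[34,1],[37,0],[39,1],[44,1],[46,0],[50,1]]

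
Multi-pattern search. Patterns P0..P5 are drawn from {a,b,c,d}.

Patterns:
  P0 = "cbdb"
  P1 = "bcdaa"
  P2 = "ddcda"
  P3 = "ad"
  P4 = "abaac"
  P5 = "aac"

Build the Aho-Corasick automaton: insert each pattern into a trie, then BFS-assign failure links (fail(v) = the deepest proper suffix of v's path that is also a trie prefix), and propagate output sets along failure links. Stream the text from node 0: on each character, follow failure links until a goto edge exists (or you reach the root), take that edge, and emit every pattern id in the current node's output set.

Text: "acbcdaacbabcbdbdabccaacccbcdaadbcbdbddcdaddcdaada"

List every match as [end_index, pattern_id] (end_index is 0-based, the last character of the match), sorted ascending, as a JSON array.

Build:
Trie (insert patterns):
  n0 'ε': a→15 b→5 c→1 d→10
  n1 'c': b→2
  n2 'cb': d→3
  n3 'cbd': b→4
  n4 'cbdb': ·  [P0 ends]
  n5 'b': c→6
  n6 'bc': d→7
  n7 'bcd': a→8
  n8 'bcda': a→9
  n9 'bcdaa': ·  [P1 ends]
  n10 'd': d→11
  n11 'dd': c→12
  n12 'ddc': d→13
  n13 'ddcd': a→14
  n14 'ddcda': ·  [P2 ends]
  n15 'a': a→21 b→17 d→16
  n16 'ad': ·  [P3 ends]
  n17 'ab': a→18
  n18 'aba': a→19
  n19 'abaa': c→20
  n20 'abaac': ·  [P4 ends]
  n21 'aa': c→22
  n22 'aac': ·  [P5 ends]

Failure links (BFS by depth):
  fail(1) 'c': from fail(0)=0 chase 'c': 0 ⇒ 0;  out=∅∪out(0)=∅
  fail(5) 'b': from fail(0)=0 chase 'b': 0 ⇒ 0;  out=∅∪out(0)=∅
  fail(10) 'd': from fail(0)=0 chase 'd': 0 ⇒ 0;  out=∅∪out(0)=∅
  fail(15) 'a': from fail(0)=0 chase 'a': 0 ⇒ 0;  out=∅∪out(0)=∅
  fail(2) 'cb': from fail(1)=0 chase 'b': 0 ⇒ 5;  out=∅∪out(5)=∅
  fail(6) 'bc': from fail(5)=0 chase 'c': 0 ⇒ 1;  out=∅∪out(1)=∅
  fail(11) 'dd': from fail(10)=0 chase 'd': 0 ⇒ 10;  out=∅∪out(10)=∅
  fail(16) 'ad': from fail(15)=0 chase 'd': 0 ⇒ 10;  out={3}∪out(10)={3}
  fail(17) 'ab': from fail(15)=0 chase 'b': 0 ⇒ 5;  out=∅∪out(5)=∅
  fail(21) 'aa': from fail(15)=0 chase 'a': 0 ⇒ 15;  out=∅∪out(15)=∅
  fail(3) 'cbd': from fail(2)=5 chase 'd': 5→0 ⇒ 10;  out=∅∪out(10)=∅
  fail(7) 'bcd': from fail(6)=1 chase 'd': 1→0 ⇒ 10;  out=∅∪out(10)=∅
  fail(12) 'ddc': from fail(11)=10 chase 'c': 10→0 ⇒ 1;  out=∅∪out(1)=∅
  fail(18) 'aba': from fail(17)=5 chase 'a': 5→0 ⇒ 15;  out=∅∪out(15)=∅
  fail(22) 'aac': from fail(21)=15 chase 'c': 15→0 ⇒ 1;  out={5}∪out(1)={5}
  fail(4) 'cbdb': from fail(3)=10 chase 'b': 10→0 ⇒ 5;  out={0}∪out(5)={0}
  fail(8) 'bcda': from fail(7)=10 chase 'a': 10→0 ⇒ 15;  out=∅∪out(15)=∅
  fail(13) 'ddcd': from fail(12)=1 chase 'd': 1→0 ⇒ 10;  out=∅∪out(10)=∅
  fail(19) 'abaa': from fail(18)=15 chase 'a': 15 ⇒ 21;  out=∅∪out(21)=∅
  fail(9) 'bcdaa': from fail(8)=15 chase 'a': 15 ⇒ 21;  out={1}∪out(21)={1}
  fail(14) 'ddcda': from fail(13)=10 chase 'a': 10→0 ⇒ 15;  out={2}∪out(15)={2}
  fail(20) 'abaac': from fail(19)=21 chase 'c': 21 ⇒ 22;  out={4}∪out(22)={4,5}

Run:
pos 0 'a': at 15
pos 1 'c': at 1 ·f
pos 2 'b': at 2
pos 3 'c': at 6 ·f
pos 4 'd': at 7
pos 5 'a': at 8
pos 6 'a': at 9  ** P1@[2:6]
pos 7 'c': at 22 ·f  ** P5@[5:7]
pos 8 'b': at 2 ·f
pos 9 'a': at 15 ·f
pos 10 'b': at 17
pos 11 'c': at 6 ·f
pos 12 'b': at 2 ·f
pos 13 'd': at 3
pos 14 'b': at 4  ** P0@[11:14]
pos 15 'd': at 10 ·f
pos 16 'a': at 15 ·f
pos 17 'b': at 17
pos 18 'c': at 6 ·f
pos 19 'c': at 1 ·f
pos 20 'a': at 15 ·f
pos 21 'a': at 21
pos 22 'c': at 22  ** P5@[20:22]
pos 23 'c': at 1 ·f
pos 24 'c': at 1 ·f
pos 25 'b': at 2
pos 26 'c': at 6 ·f
pos 27 'd': at 7
pos 28 'a': at 8
pos 29 'a': at 9  ** P1@[25:29]
pos 30 'd': at 16 ·f  ** P3@[29:30]
pos 31 'b': at 5 ·f
pos 32 'c': at 6
pos 33 'b': at 2 ·f
pos 34 'd': at 3
pos 35 'b': at 4  ** P0@[32:35]
pos 36 'd': at 10 ·f
pos 37 'd': at 11
pos 38 'c': at 12
pos 39 'd': at 13
pos 40 'a': at 14  ** P2@[36:40]
pos 41 'd': at 16 ·f  ** P3@[40:41]
pos 42 'd': at 11 ·f
pos 43 'c': at 12
pos 44 'd': at 13
pos 45 'a': at 14  ** P2@[41:45]
pos 46 'a': at 21 ·f
pos 47 'd': at 16 ·f  ** P3@[46:47]
pos 48 'a': at 15 ·f

All matches (sorted): [[6,1],[7,5],[14,0],[22,5],[29,1],[30,3],[35,0],[40,2],[41,3],[45,2],[47,3]]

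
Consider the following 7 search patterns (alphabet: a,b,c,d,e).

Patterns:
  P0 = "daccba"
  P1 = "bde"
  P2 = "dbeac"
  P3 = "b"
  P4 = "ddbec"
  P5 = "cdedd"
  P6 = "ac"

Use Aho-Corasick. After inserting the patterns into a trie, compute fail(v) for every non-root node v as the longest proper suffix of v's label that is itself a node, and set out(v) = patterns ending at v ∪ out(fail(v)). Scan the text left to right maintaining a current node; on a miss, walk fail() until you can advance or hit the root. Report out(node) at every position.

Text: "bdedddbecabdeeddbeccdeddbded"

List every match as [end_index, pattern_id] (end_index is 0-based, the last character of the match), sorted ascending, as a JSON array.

Construct AC machine:
Trie nodes:
  0='ε' goto a→23 b→7 c→18 d→1
  1='d' goto a→2 b→10 d→14
  2='da' goto c→3
  3='dac' goto c→4
  4='dacc' goto b→5
  5='daccb' goto a→6
  6='daccba' goto ·  [P0 ends]
  7='b' goto d→8  [P3 ends]
  8='bd' goto e→9
  9='bde' goto ·  [P1 ends]
  10='db' goto e→11
  11='dbe' goto a→12
  12='dbea' goto c→13
  13='dbeac' goto ·  [P2 ends]
  14='dd' goto b→15
  15='ddb' goto e→16
  16='ddbe' goto c→17
  17='ddbec' goto ·  [P4 ends]
  18='c' goto d→19
  19='cd' goto e→20
  20='cde' goto d→21
  21='cded' goto d→22
  22='cdedd' goto ·  [P5 ends]
  23='a' goto c→24
  24='ac' goto ·  [P6 ends]

BFS fail/out derivation:
  fail(1) 'd': from fail(0)=0 chase 'd': 0 ⇒ 0;  out=∅∪out(0)=∅
  fail(7) 'b': from fail(0)=0 chase 'b': 0 ⇒ 0;  out={3}∪out(0)={3}
  fail(18) 'c': from fail(0)=0 chase 'c': 0 ⇒ 0;  out=∅∪out(0)=∅
  fail(23) 'a': from fail(0)=0 chase 'a': 0 ⇒ 0;  out=∅∪out(0)=∅
  fail(2) 'da': from fail(1)=0 chase 'a': 0 ⇒ 23;  out=∅∪out(23)=∅
  fail(8) 'bd': from fail(7)=0 chase 'd': 0 ⇒ 1;  out=∅∪out(1)=∅
  fail(10) 'db': from fail(1)=0 chase 'b': 0 ⇒ 7;  out=∅∪out(7)={3}
  fail(14) 'dd': from fail(1)=0 chase 'd': 0 ⇒ 1;  out=∅∪out(1)=∅
  fail(19) 'cd': from fail(18)=0 chase 'd': 0 ⇒ 1;  out=∅∪out(1)=∅
  fail(24) 'ac': from fail(23)=0 chase 'c': 0 ⇒ 18;  out={6}∪out(18)={6}
  fail(3) 'dac': from fail(2)=23 chase 'c': 23 ⇒ 24;  out=∅∪out(24)={6}
  fail(9) 'bde': from fail(8)=1 chase 'e': 1→0 ⇒ 0;  out={1}∪out(0)={1}
  fail(11) 'dbe': from fail(10)=7 chase 'e': 7→0 ⇒ 0;  out=∅∪out(0)=∅
  fail(15) 'ddb': from fail(14)=1 chase 'b': 1 ⇒ 10;  out=∅∪out(10)={3}
  fail(20) 'cde': from fail(19)=1 chase 'e': 1→0 ⇒ 0;  out=∅∪out(0)=∅
  fail(4) 'dacc': from fail(3)=24 chase 'c': 24→18→0 ⇒ 18;  out=∅∪out(18)=∅
  fail(12) 'dbea': from fail(11)=0 chase 'a': 0 ⇒ 23;  out=∅∪out(23)=∅
  fail(16) 'ddbe': from fail(15)=10 chase 'e': 10 ⇒ 11;  out=∅∪out(11)=∅
  fail(21) 'cded': from fail(20)=0 chase 'd': 0 ⇒ 1;  out=∅∪out(1)=∅
  fail(5) 'daccb': from fail(4)=18 chase 'b': 18→0 ⇒ 7;  out=∅∪out(7)={3}
  fail(13) 'dbeac': from fail(12)=23 chase 'c': 23 ⇒ 24;  out={2}∪out(24)={2,6}
  fail(17) 'ddbec': from fail(16)=11 chase 'c': 11→0 ⇒ 18;  out={4}∪out(18)={4}
  fail(22) 'cdedd': from fail(21)=1 chase 'd': 1 ⇒ 14;  out={5}∪out(14)={5}
  fail(6) 'daccba': from fail(5)=7 chase 'a': 7→0 ⇒ 23;  out={0}∪out(23)={0}

Scan:
i=0 'b': node 0→7  emit P3@[0:0]
i=1 'd': node 7→8
i=2 'e': node 8→9  emit P1@[0:2]
i=3 'd': node 9→1 (fail-walked)
i=4 'd': node 1→14
i=5 'd': node 14→14 (fail-walked)
i=6 'b': node 14→15  emit P3@[6:6]
i=7 'e': node 15→16
i=8 'c': node 16→17  emit P4@[4:8]
i=9 'a': node 17→23 (fail-walked)
i=10 'b': node 23→7 (fail-walked)  emit P3@[10:10]
i=11 'd': node 7→8
i=12 'e': node 8→9  emit P1@[10:12]
i=13 'e': node 9→0 (fail-walked)
i=14 'd': node 0→1
i=15 'd': node 1→14
i=16 'b': node 14→15  emit P3@[16:16]
i=17 'e': node 15→16
i=18 'c': node 16→17  emit P4@[14:18]
i=19 'c': node 17→18 (fail-walked)
i=20 'd': node 18→19
i=21 'e': node 19→20
i=22 'd': node 20→21
i=23 'd': node 21→22  emit P5@[19:23]
i=24 'b': node 22→15 (fail-walked)  emit P3@[24:24]
i=25 'd': node 15→8 (fail-walked)
i=26 'e': node 8→9  emit P1@[24:26]
i=27 'd': node 9→1 (fail-walked)

All matches (sorted): [[0,3],[2,1],[6,3],[8,4],[10,3],[12,1],[16,3],[18,4],[23,5],[24,3],[26,1]]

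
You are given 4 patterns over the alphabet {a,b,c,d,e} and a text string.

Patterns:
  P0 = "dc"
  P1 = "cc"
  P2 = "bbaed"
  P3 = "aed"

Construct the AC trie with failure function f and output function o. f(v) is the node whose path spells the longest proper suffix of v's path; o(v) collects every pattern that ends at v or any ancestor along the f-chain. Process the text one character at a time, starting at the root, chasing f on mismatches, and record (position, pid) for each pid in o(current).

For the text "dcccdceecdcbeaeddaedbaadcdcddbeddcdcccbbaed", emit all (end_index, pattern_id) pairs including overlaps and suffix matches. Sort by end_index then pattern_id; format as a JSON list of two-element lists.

Build automaton:
Trie (insert patterns):
  0='ε' goto a→10 b→5 c→3 d→1
  1='d' goto c→2
  2='dc' goto ·  [P0 ends]
  3='c' goto c→4
  4='cc' goto ·  [P1 ends]
  5='b' goto b→6
  6='bb' goto a→7
  7='bba' goto e→8
  8='bbae' goto d→9
  9='bbaed' goto ·  [P2 ends]
  10='a' goto e→11
  11='ae' goto d→12
  12='aed' goto ·  [P3 ends]

Failure links (BFS by depth):
  n1('d'): parent n0 fail=0; on 'd' 0 → fail=0;  out ∅∪∅=∅
  n3('c'): parent n0 fail=0; on 'c' 0 → fail=0;  out ∅∪∅=∅
  n5('b'): parent n0 fail=0; on 'b' 0 → fail=0;  out ∅∪∅=∅
  n10('a'): parent n0 fail=0; on 'a' 0 → fail=0;  out ∅∪∅=∅
  n2('dc'): parent n1 fail=0; on 'c' 0 → fail=3;  out {0}∪∅={0}
  n4('cc'): parent n3 fail=0; on 'c' 0 → fail=3;  out {1}∪∅={1}
  n6('bb'): parent n5 fail=0; on 'b' 0 → fail=5;  out ∅∪∅=∅
  n11('ae'): parent n10 fail=0; on 'e' 0 → fail=0;  out ∅∪∅=∅
  n7('bba'): parent n6 fail=5; on 'a' 5→0 → fail=10;  out ∅∪∅=∅
  n12('aed'): parent n11 fail=0; on 'd' 0 → fail=1;  out {3}∪∅={3}
  n8('bbae'): parent n7 fail=10; on 'e' 10 → fail=11;  out ∅∪∅=∅
  n9('bbaed'): parent n8 fail=11; on 'd' 11 → fail=12;  out {2}∪{3}={2,3}

Run:
[0] read 'd'  n0⇒n1
[1] read 'c'  n1⇒n2  emit P0@[0:1]
[2] read 'c'  n2⇒n4 ·f  emit P1@[1:2]
[3] read 'c'  n4⇒n4 ·f  emit P1@[2:3]
[4] read 'd'  n4⇒n1 ·f
[5] read 'c'  n1⇒n2  emit P0@[4:5]
[6] read 'e'  n2⇒n0 ·f
[7] read 'e'  n0⇒n0
[8] read 'c'  n0⇒n3
[9] read 'd'  n3⇒n1 ·f
[10] read 'c'  n1⇒n2  emit P0@[9:10]
[11] read 'b'  n2⇒n5 ·f
[12] read 'e'  n5⇒n0 ·f
[13] read 'a'  n0⇒n10
[14] read 'e'  n10⇒n11
[15] read 'd'  n11⇒n12  emit P3@[13:15]
[16] read 'd'  n12⇒n1 ·f
[17] read 'a'  n1⇒n10 ·f
[18] read 'e'  n10⇒n11
[19] read 'd'  n11⇒n12  emit P3@[17:19]
[20] read 'b'  n12⇒n5 ·f
[21] read 'a'  n5⇒n10 ·f
[22] read 'a'  n10⇒n10 ·f
[23] read 'd'  n10⇒n1 ·f
[24] read 'c'  n1⇒n2  emit P0@[23:24]
[25] read 'd'  n2⇒n1 ·f
[26] read 'c'  n1⇒n2  emit P0@[25:26]
[27] read 'd'  n2⇒n1 ·f
[28] read 'd'  n1⇒n1 ·f
[29] read 'b'  n1⇒n5 ·f
[30] read 'e'  n5⇒n0 ·f
[31] read 'd'  n0⇒n1
[32] read 'd'  n1⇒n1 ·f
[33] read 'c'  n1⇒n2  emit P0@[32:33]
[34] read 'd'  n2⇒n1 ·f
[35] read 'c'  n1⇒n2  emit P0@[34:35]
[36] read 'c'  n2⇒n4 ·f  emit P1@[35:36]
[37] read 'c'  n4⇒n4 ·f  emit P1@[36:37]
[38] read 'b'  n4⇒n5 ·f
[39] read 'b'  n5⇒n6
[40] read 'a'  n6⇒n7
[41] read 'e'  n7⇒n8
[42] read 'd'  n8⇒n9  emit P2@[38:42],P3@[40:42]

Result: [[1,0],[2,1],[3,1],[5,0],[10,0],[15,3],[19,3],[24,0],[26,0],[33,0],[35,0],[36,1],[37,1],[42,2],[42,3]]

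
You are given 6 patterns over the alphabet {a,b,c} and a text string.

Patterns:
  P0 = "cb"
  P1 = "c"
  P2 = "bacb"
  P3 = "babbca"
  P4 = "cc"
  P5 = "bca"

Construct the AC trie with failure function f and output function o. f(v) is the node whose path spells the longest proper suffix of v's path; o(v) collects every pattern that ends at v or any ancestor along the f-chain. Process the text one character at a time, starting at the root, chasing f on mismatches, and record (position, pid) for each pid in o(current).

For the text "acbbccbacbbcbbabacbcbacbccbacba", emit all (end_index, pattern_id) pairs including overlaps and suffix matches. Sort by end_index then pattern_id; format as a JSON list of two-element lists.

Build automaton:
Trie (insert patterns):
  0='ε' goto b→3 c→1
  1='c' goto b→2 c→11  [P1 ends]
  2='cb' goto ·  [P0 ends]
  3='b' goto a→4 c→12
  4='ba' goto b→7 c→5
  5='bac' goto b→6
  6='bacb' goto ·  [P2 ends]
  7='bab' goto b→8
  8='babb' goto c→9
  9='babbc' goto a→10
  10='babbca' goto ·  [P3 ends]
  11='cc' goto ·  [P4 ends]
  12='bc' goto a→13
  13='bca' goto ·  [P5 ends]

BFS fail/out derivation:
  n1('c'): parent n0 fail=0; on 'c' 0 → fail=0;  out {1}∪∅={1}
  n3('b'): parent n0 fail=0; on 'b' 0 → fail=0;  out ∅∪∅=∅
  n2('cb'): parent n1 fail=0; on 'b' 0 → fail=3;  out {0}∪∅={0}
  n4('ba'): parent n3 fail=0; on 'a' 0 → fail=0;  out ∅∪∅=∅
  n11('cc'): parent n1 fail=0; on 'c' 0 → fail=1;  out {4}∪{1}={1,4}
  n12('bc'): parent n3 fail=0; on 'c' 0 → fail=1;  out ∅∪{1}={1}
  n5('bac'): parent n4 fail=0; on 'c' 0 → fail=1;  out ∅∪{1}={1}
  n7('bab'): parent n4 fail=0; on 'b' 0 → fail=3;  out ∅∪∅=∅
  n13('bca'): parent n12 fail=1; on 'a' 1→0 → fail=0;  out {5}∪∅={5}
  n6('bacb'): parent n5 fail=1; on 'b' 1 → fail=2;  out {2}∪{0}={0,2}
  n8('babb'): parent n7 fail=3; on 'b' 3→0 → fail=3;  out ∅∪∅=∅
  n9('babbc'): parent n8 fail=3; on 'c' 3 → fail=12;  out ∅∪{1}={1}
  n10('babbca'): parent n9 fail=12; on 'a' 12 → fail=13;  out {3}∪{5}={3,5}

Text stream:
i=0 'a': node 0→0
i=1 'c': node 0→1  emit P1@[1:1]
i=2 'b': node 1→2  emit P0@[1:2]
i=3 'b': node 2→3 ·f
i=4 'c': node 3→12  emit P1@[4:4]
i=5 'c': node 12→11 ·f  emit P1@[5:5],P4@[4:5]
i=6 'b': node 11→2 ·f  emit P0@[5:6]
i=7 'a': node 2→4 ·f
i=8 'c': node 4→5  emit P1@[8:8]
i=9 'b': node 5→6  emit P0@[8:9],P2@[6:9]
i=10 'b': node 6→3 ·f
i=11 'c': node 3→12  emit P1@[11:11]
i=12 'b': node 12→2 ·f  emit P0@[11:12]
i=13 'b': node 2→3 ·f
i=14 'a': node 3→4
i=15 'b': node 4→7
i=16 'a': node 7→4 ·f
i=17 'c': node 4→5  emit P1@[17:17]
i=18 'b': node 5→6  emit P0@[17:18],P2@[15:18]
i=19 'c': node 6→12 ·f  emit P1@[19:19]
i=20 'b': node 12→2 ·f  emit P0@[19:20]
i=21 'a': node 2→4 ·f
i=22 'c': node 4→5  emit P1@[22:22]
i=23 'b': node 5→6  emit P0@[22:23],P2@[20:23]
i=24 'c': node 6→12 ·f  emit P1@[24:24]
i=25 'c': node 12→11 ·f  emit P1@[25:25],P4@[24:25]
i=26 'b': node 11→2 ·f  emit P0@[25:26]
i=27 'a': node 2→4 ·f
i=28 'c': node 4→5  emit P1@[28:28]
i=29 'b': node 5→6  emit P0@[28:29],P2@[26:29]
i=30 'a': node 6→4 ·f

Matches: [[1,1],[2,0],[4,1],[5,1],[5,4],[6,0],[8,1],[9,0],[9,2],[11,1],[12,0],[17,1],[18,0],[18,2],[19,1],[20,0],[22,1],[23,0],[23,2],[24,1],[25,1],[25,4],[26,0],[28,1],[29,0],[29,2]]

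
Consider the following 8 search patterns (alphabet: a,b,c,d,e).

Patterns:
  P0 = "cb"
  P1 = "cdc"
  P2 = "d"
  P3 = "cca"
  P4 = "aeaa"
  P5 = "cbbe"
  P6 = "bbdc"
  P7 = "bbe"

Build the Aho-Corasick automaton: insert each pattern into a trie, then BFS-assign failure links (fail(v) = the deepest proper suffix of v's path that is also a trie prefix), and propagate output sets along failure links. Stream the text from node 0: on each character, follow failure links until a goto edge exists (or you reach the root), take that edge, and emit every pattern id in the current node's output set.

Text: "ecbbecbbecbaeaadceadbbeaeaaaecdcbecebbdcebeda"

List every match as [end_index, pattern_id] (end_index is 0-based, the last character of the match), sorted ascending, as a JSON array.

Construct AC machine:
Trie (insert patterns):
  n0 'ε': a→8 b→14 c→1 d→5
  n1 'c': b→2 c→6 d→3
  n2 'cb': b→12  ←P0
  n3 'cd': c→4
  n4 'cdc': ·  ←P1
  n5 'd': ·  ←P2
  n6 'cc': a→7
  n7 'cca': ·  ←P3
  n8 'a': e→9
  n9 'ae': a→10
  n10 'aea': a→11
  n11 'aeaa': ·  ←P4
  n12 'cbb': e→13
  n13 'cbbe': ·  ←P5
  n14 'b': b→15
  n15 'bb': d→16 e→18
  n16 'bbd': c→17
  n17 'bbdc': ·  ←P6
  n18 'bbe': ·  ←P7

Failure links (BFS by depth):
  fail(1) 'c': from fail(0)=0 chase 'c': 0 ⇒ 0;  out=∅∪out(0)=∅
  fail(5) 'd': from fail(0)=0 chase 'd': 0 ⇒ 0;  out={2}∪out(0)={2}
  fail(8) 'a': from fail(0)=0 chase 'a': 0 ⇒ 0;  out=∅∪out(0)=∅
  fail(14) 'b': from fail(0)=0 chase 'b': 0 ⇒ 0;  out=∅∪out(0)=∅
  fail(2) 'cb': from fail(1)=0 chase 'b': 0 ⇒ 14;  out={0}∪out(14)={0}
  fail(3) 'cd': from fail(1)=0 chase 'd': 0 ⇒ 5;  out=∅∪out(5)={2}
  fail(6) 'cc': from fail(1)=0 chase 'c': 0 ⇒ 1;  out=∅∪out(1)=∅
  fail(9) 'ae': from fail(8)=0 chase 'e': 0 ⇒ 0;  out=∅∪out(0)=∅
  fail(15) 'bb': from fail(14)=0 chase 'b': 0 ⇒ 14;  out=∅∪out(14)=∅
  fail(4) 'cdc': from fail(3)=5 chase 'c': 5→0 ⇒ 1;  out={1}∪out(1)={1}
  fail(7) 'cca': from fail(6)=1 chase 'a': 1→0 ⇒ 8;  out={3}∪out(8)={3}
  fail(10) 'aea': from fail(9)=0 chase 'a': 0 ⇒ 8;  out=∅∪out(8)=∅
  fail(12) 'cbb': from fail(2)=14 chase 'b': 14 ⇒ 15;  out=∅∪out(15)=∅
  fail(16) 'bbd': from fail(15)=14 chase 'd': 14→0 ⇒ 5;  out=∅∪out(5)={2}
  fail(18) 'bbe': from fail(15)=14 chase 'e': 14→0 ⇒ 0;  out={7}∪out(0)={7}
  fail(11) 'aeaa': from fail(10)=8 chase 'a': 8→0 ⇒ 8;  out={4}∪out(8)={4}
  fail(13) 'cbbe': from fail(12)=15 chase 'e': 15 ⇒ 18;  out={5}∪out(18)={5,7}
  fail(17) 'bbdc': from fail(16)=5 chase 'c': 5→0 ⇒ 1;  out={6}∪out(1)={6}

Run:
pos 0 'e': at 0
pos 1 'c': at 1
pos 2 'b': at 2  ** P0@[1:2]
pos 3 'b': at 12
pos 4 'e': at 13  ** P5@[1:4],P7@[2:4]
pos 5 'c': at 1 ·f
pos 6 'b': at 2  ** P0@[5:6]
pos 7 'b': at 12
pos 8 'e': at 13  ** P5@[5:8],P7@[6:8]
pos 9 'c': at 1 ·f
pos 10 'b': at 2  ** P0@[9:10]
pos 11 'a': at 8 ·f
pos 12 'e': at 9
pos 13 'a': at 10
pos 14 'a': at 11  ** P4@[11:14]
pos 15 'd': at 5 ·f  ** P2@[15:15]
pos 16 'c': at 1 ·f
pos 17 'e': at 0 ·f
pos 18 'a': at 8
pos 19 'd': at 5 ·f  ** P2@[19:19]
pos 20 'b': at 14 ·f
pos 21 'b': at 15
pos 22 'e': at 18  ** P7@[20:22]
pos 23 'a': at 8 ·f
pos 24 'e': at 9
pos 25 'a': at 10
pos 26 'a': at 11  ** P4@[23:26]
pos 27 'a': at 8 ·f
pos 28 'e': at 9
pos 29 'c': at 1 ·f
pos 30 'd': at 3  ** P2@[30:30]
pos 31 'c': at 4  ** P1@[29:31]
pos 32 'b': at 2 ·f  ** P0@[31:32]
pos 33 'e': at 0 ·f
pos 34 'c': at 1
pos 35 'e': at 0 ·f
pos 36 'b': at 14
pos 37 'b': at 15
pos 38 'd': at 16  ** P2@[38:38]
pos 39 'c': at 17  ** P6@[36:39]
pos 40 'e': at 0 ·f
pos 41 'b': at 14
pos 42 'e': at 0 ·f
pos 43 'd': at 5  ** P2@[43:43]
pos 44 'a': at 8 ·f

All matches (sorted): [[2,0],[4,5],[4,7],[6,0],[8,5],[8,7],[10,0],[14,4],[15,2],[19,2],[22,7],[26,4],[30,2],[31,1],[32,0],[38,2],[39,6],[43,2]]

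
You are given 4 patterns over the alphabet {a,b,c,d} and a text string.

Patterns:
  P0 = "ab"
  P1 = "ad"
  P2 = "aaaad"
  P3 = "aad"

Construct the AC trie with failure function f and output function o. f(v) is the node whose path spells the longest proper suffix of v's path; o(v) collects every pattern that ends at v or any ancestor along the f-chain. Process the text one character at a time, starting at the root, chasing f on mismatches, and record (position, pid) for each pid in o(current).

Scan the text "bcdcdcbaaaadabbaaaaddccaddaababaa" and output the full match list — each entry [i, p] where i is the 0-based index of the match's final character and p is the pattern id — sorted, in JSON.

Construct AC machine:
Trie nodes:
  n0 'ε': a→1
  n1 'a': a→4 b→2 d→3
  n2 'ab': ·  ←P0
  n3 'ad': ·  ←P1
  n4 'aa': a→5 d→8
  n5 'aaa': a→6
  n6 'aaaa': d→7
  n7 'aaaad': ·  ←P2
  n8 'aad': ·  ←P3

Failure links (BFS by depth):
  n1('a'): parent n0 fail=0; on 'a' 0 → fail=0;  out ∅∪∅=∅
  n2('ab'): parent n1 fail=0; on 'b' 0 → fail=0;  out {0}∪∅={0}
  n3('ad'): parent n1 fail=0; on 'd' 0 → fail=0;  out {1}∪∅={1}
  n4('aa'): parent n1 fail=0; on 'a' 0 → fail=1;  out ∅∪∅=∅
  n5('aaa'): parent n4 fail=1; on 'a' 1 → fail=4;  out ∅∪∅=∅
  n8('aad'): parent n4 fail=1; on 'd' 1 → fail=3;  out {3}∪{1}={1,3}
  n6('aaaa'): parent n5 fail=4; on 'a' 4 → fail=5;  out ∅∪∅=∅
  n7('aaaad'): parent n6 fail=5; on 'd' 5→4 → fail=8;  out {2}∪{1,3}={1,2,3}

Scan:
pos 0 'b': at 0
pos 1 'c': at 0
pos 2 'd': at 0
pos 3 'c': at 0
pos 4 'd': at 0
pos 5 'c': at 0
pos 6 'b': at 0
pos 7 'a': at 1
pos 8 'a': at 4
pos 9 'a': at 5
pos 10 'a': at 6
pos 11 'd': at 7  emit P1@[10:11],P2@[7:11],P3@[9:11]
pos 12 'a': at 1 (via fail)
pos 13 'b': at 2  emit P0@[12:13]
pos 14 'b': at 0 (via fail)
pos 15 'a': at 1
pos 16 'a': at 4
pos 17 'a': at 5
pos 18 'a': at 6
pos 19 'd': at 7  emit P1@[18:19],P2@[15:19],P3@[17:19]
pos 20 'd': at 0 (via fail)
pos 21 'c': at 0
pos 22 'c': at 0
pos 23 'a': at 1
pos 24 'd': at 3  emit P1@[23:24]
pos 25 'd': at 0 (via fail)
pos 26 'a': at 1
pos 27 'a': at 4
pos 28 'b': at 2 (via fail)  emit P0@[27:28]
pos 29 'a': at 1 (via fail)
pos 30 'b': at 2  emit P0@[29:30]
pos 31 'a': at 1 (via fail)
pos 32 'a': at 4

Result: [[11,1],[11,2],[11,3],[13,0],[19,1],[19,2],[19,3],[24,1],[28,0],[30,0]]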